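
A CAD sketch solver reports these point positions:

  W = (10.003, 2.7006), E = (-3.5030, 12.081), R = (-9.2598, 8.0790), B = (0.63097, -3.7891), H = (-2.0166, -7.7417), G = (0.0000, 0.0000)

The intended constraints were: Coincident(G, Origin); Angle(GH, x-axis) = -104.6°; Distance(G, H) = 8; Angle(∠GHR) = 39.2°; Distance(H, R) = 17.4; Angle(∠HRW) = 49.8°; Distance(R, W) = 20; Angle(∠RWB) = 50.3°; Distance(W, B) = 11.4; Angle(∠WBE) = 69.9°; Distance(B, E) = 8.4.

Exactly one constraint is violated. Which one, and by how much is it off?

Distance(B, E) = 8.4 — off by 8.00.

G = (0.00, 0.00) ✓; GH at -104.6° ✓; |GH| = 8.000 ✓; ∠GHR = 39.20° ✓; |HR| = 17.40 ✓; ∠HRW = 49.80° ✓; |RW| = 20.00 ✓; ∠RWB = 50.30° ✓; |WB| = 11.40 ✓; ∠WBE = 69.90° ✓; |BE| = 16.40 ✗.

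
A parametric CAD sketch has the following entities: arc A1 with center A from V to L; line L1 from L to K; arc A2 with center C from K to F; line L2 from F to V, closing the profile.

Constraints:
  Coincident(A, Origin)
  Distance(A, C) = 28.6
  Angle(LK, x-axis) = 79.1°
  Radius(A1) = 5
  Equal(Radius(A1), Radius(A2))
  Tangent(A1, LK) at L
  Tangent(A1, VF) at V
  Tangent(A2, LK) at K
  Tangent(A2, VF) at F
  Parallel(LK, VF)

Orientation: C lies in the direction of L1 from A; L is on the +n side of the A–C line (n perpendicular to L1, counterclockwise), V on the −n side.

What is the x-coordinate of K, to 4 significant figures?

0.4983

The slot axis is L1's direction at 79.1°, so u = (cos 79.1°, sin 79.1°) = (0.1891, 0.9820) and n = (−sin 79.1°, cos 79.1°) = (-0.9820, 0.1891). A is at the origin and C lies 28.6 along u from A, so C = 28.6·u = (5.408, 28.08). Tangency of A1 to both parallel lines with radius 5.0 puts L and V at A ± 5.0·n: L = (-4.910, 0.9455), V = (4.910, -0.9455). Equal radii place K and F the same way about C: K = C + 5.0·n = (0.4983, 29.03), F = C − 5.0·n = (10.32, 27.14). So K.x = 0.4983.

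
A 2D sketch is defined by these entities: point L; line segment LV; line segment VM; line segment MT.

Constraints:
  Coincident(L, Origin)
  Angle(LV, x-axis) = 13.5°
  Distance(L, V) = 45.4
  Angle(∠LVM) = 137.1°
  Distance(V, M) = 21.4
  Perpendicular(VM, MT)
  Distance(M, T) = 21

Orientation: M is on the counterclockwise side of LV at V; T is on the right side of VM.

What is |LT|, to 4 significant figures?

75.38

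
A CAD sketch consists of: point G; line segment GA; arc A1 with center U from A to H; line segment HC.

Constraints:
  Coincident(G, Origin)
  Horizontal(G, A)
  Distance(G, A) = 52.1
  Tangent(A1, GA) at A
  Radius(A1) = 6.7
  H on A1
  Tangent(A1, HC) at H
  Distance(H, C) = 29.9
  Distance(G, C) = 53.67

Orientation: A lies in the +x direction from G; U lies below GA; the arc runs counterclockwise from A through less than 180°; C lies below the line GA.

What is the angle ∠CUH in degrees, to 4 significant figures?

77.37°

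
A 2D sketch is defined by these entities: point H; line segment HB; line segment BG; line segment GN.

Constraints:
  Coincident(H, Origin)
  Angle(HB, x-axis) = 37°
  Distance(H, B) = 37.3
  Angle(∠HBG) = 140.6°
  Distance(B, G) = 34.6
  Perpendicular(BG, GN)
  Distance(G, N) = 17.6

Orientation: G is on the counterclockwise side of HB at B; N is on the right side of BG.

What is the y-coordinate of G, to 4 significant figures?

56.08

H is at the origin; HB runs at 37.0° with length 37.3, so B = 37.3·(cos 37.0°, sin 37.0°) = (29.79, 22.45). ∠HBG = 140.6°, so BG runs at 37.0° + (180° − 140.6°) = 76.40° from the x-axis; with |BG| = 34.6, G = B + 34.6·(cos 76.40°, sin 76.40°) = (37.93, 56.08). So G.y = 56.08.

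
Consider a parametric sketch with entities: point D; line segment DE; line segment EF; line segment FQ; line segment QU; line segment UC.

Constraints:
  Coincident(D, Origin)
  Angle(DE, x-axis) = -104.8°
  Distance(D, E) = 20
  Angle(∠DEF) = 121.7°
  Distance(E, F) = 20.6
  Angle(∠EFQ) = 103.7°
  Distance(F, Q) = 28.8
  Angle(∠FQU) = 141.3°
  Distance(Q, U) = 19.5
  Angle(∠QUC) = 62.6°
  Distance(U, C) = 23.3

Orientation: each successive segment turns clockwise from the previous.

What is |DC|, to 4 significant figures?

18.52

∠FQU = 141.3° gives QU at 81.90° from the x-axis; with |QU| = 19.5, U = (-36.73, 18.77). ∠QUC = 62.6° gives UC at -35.50° from the x-axis; with |UC| = 23.3, C = (-17.76, 5.240). Then |DC| = |C − D| = 18.52.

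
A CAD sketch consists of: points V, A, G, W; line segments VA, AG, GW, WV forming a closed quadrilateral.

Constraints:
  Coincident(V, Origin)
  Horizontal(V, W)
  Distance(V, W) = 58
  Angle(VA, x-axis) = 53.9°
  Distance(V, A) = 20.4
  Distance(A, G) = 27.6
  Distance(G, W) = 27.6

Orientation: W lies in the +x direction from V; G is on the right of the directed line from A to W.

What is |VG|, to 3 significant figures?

30.9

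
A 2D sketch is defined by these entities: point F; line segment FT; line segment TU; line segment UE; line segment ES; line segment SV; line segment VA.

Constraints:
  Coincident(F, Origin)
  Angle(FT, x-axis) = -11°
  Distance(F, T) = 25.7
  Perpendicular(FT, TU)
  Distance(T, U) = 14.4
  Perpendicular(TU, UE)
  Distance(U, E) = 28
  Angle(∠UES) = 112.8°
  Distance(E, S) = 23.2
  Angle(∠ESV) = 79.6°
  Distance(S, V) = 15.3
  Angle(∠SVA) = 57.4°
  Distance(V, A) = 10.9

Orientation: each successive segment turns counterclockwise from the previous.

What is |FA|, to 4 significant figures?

0.1191

F is at the origin; FT runs at -11.0° with length 25.7, so T = (25.23, -4.904). FT is perpendicular to TU, so TU runs at 79.00°; with |TU| = 14.4, U = (27.98, 9.232). TU is perpendicular to UE, so UE runs at 169.0°; with |UE| = 28.0, E = (0.4899, 14.57). ∠UES = 112.8° gives ES at -123.8° from the x-axis; with |ES| = 23.2, S = (-12.42, -4.705). ∠ESV = 79.6° gives SV at -23.40° from the x-axis; with |SV| = 15.3, V = (1.625, -10.78). ∠SVA = 57.4° gives VA at 99.20° from the x-axis; with |VA| = 10.9, A = (-0.1172, -0.02112). Then |FA| = |A − F| = 0.1191.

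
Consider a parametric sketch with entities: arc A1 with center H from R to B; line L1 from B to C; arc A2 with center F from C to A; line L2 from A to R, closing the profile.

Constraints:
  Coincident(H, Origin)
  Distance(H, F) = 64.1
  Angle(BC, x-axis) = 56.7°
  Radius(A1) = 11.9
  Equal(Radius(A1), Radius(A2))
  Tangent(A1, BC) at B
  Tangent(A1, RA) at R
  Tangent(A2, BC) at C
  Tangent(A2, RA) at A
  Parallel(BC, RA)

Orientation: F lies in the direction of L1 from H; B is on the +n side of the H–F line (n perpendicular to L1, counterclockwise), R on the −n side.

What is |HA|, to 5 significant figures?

65.195

The slot axis is L1's direction at 56.7°, so u = (cos 56.7°, sin 56.7°) = (0.54902, 0.83581) and n = (−sin 56.7°, cos 56.7°) = (-0.83581, 0.54902). H is at the origin and F lies 64.1 along u from H, so F = 64.1·u = (35.192, 53.575). Tangency of A1 to both parallel lines with radius 11.9 puts B and R at H ± 11.9·n: B = (-9.9461, 6.5334), R = (9.9461, -6.5334). Equal radii place C and A the same way about F: C = F + 11.9·n = (25.246, 60.109), A = F − 11.9·n = (45.138, 47.042). Then |HA| = |A − H| = 65.195.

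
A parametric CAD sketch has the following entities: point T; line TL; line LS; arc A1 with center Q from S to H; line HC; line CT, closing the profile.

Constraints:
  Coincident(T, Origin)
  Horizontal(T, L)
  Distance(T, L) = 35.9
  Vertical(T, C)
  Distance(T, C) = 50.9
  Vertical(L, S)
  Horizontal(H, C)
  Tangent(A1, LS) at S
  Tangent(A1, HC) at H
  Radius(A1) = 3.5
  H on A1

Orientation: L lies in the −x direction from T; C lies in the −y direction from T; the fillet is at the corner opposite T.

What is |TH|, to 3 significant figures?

60.3

T is at the origin; T and L share the same y with |TL| = 35.9 and L on the −x side, so L = (-35.9, 0.00). TC is vertical with |TC| = 50.9 and C on the −y side, so C = (0.00, -50.9). The virtual corner opposite T is at (-35.9, -50.9). A1 meets LS tangentially, so QS is at right angles to LS and tangency of A1 to HC means the radius QH is perpendicular to HC, with radius 3.5, so the center Q sits 3.5 in from both sides at Q = (-32.4, -47.4). That places the tangent points at S = (-35.9, -47.4) on LS and H = (-32.4, -50.9) on HC. Then |TH| = |H − T| = 60.3.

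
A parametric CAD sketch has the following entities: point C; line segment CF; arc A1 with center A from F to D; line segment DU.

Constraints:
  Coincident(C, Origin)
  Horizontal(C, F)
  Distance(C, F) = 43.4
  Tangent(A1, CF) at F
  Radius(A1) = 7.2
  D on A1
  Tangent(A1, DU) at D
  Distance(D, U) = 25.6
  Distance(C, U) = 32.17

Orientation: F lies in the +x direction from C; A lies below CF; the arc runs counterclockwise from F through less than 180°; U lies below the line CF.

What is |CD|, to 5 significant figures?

37.766

Checks: |CF| = 43.40 ✓; |AD| = 7.200 ✓; ∠(AD, DU) = 90.00° ✓; |DU| = 25.60 ✓; |CU| = 32.17 ✓.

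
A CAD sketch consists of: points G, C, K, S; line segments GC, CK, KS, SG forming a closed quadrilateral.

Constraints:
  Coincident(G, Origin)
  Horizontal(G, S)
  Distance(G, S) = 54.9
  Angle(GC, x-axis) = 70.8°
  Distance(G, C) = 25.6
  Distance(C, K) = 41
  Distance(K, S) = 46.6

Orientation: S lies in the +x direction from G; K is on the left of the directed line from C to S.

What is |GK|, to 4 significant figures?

62.82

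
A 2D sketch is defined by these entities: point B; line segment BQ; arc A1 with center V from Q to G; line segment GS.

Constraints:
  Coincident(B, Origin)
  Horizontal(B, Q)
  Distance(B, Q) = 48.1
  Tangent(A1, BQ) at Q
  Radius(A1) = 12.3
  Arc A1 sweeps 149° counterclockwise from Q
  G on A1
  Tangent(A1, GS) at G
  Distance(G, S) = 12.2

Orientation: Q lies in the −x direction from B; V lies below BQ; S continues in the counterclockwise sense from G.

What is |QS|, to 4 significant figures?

29.42

On A1, Q sits at bearing 90° from V; a 149° counterclockwise sweep puts G at bearing 239°, so G = V + 12.3·(cos 239°, sin 239°) = (-54.43, -22.84). A1 meets GS tangentially, so VG is at right angles to GS, so GS runs along (−sin 239°, cos 239°); with |GS| = 12.2, S = (-43.98, -29.13). Then |QS| = |S − Q| = 29.42.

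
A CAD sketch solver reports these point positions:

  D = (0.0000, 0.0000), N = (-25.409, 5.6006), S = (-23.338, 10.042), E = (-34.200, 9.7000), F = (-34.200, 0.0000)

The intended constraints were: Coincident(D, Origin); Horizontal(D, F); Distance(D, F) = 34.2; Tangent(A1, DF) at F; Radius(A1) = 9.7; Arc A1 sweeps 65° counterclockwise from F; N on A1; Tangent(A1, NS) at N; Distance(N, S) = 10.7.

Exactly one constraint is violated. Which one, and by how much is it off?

Distance(N, S) = 10.7 — off by 5.80.

D = (0.00, 0.00) ✓; D.y = 0.00, F.y = 0.00 ✓; |DF| = 34.20 ✓; ∠(EF, FD) = 90.00° ✓; |EF| = 9.700 ✓; bearing(E→N) − bearing(E→F) = 65.00° ✓; |EN| = 9.700 ✓; ∠(EN, NS) = 90.00° ✓; |NS| = 4.901 ✗.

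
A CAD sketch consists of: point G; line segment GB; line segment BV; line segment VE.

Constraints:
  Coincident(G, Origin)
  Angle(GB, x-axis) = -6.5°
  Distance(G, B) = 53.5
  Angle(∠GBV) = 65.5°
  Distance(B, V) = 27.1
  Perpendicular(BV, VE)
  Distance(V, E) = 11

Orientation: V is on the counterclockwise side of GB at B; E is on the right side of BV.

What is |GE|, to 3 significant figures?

59.9

G is at the origin; GB runs at -6.5° with length 53.5, so B = 53.5·(cos -6.5°, sin -6.5°) = (53.2, -6.06). ∠GBV = 65.5°, so BV runs at -6.5° + (180° − 65.5°) = 108° from the x-axis; with |BV| = 27.1, V = B + 27.1·(cos 108°, sin 108°) = (44.8, 19.7). BV ⟂ VE; with |VE| = 11.0 on the right of BV, E = V + 11.0·(0.951, 0.309) = (55.2, 23.1). Then |GE| = |E − G| = 59.9.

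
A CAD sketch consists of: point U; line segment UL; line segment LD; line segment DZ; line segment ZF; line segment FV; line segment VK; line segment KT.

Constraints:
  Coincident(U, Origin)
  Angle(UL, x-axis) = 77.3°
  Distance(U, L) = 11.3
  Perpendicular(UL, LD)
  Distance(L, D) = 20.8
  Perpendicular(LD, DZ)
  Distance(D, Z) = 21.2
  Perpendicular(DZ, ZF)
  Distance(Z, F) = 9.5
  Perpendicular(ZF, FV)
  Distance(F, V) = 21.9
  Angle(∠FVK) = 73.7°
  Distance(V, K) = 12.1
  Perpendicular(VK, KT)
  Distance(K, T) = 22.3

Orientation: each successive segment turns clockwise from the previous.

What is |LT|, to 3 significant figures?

29.3

∠FVK = 73.7° gives VK at -29.0° from the x-axis; with |VK| = 12.1, K = (24.2, 3.36). The perpendicularity gives KT at right angles to VK, so KT runs at -119°; with |KT| = 22.3, T = (13.4, -16.1). Then |LT| = |T − L| = 29.3.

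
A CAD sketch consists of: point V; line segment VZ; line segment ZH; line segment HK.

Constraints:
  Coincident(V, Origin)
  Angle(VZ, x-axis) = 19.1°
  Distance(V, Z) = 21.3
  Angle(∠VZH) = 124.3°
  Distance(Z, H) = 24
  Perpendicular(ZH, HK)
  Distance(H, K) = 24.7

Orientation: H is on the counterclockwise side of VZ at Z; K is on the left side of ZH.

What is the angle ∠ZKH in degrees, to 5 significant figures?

44.177°

∠VZH = 124.3°, so ZH runs at 19.1° + (180° − 124.3°) = 74.800° from the x-axis; with |ZH| = 24.0, H = Z + 24.0·(cos 74.800°, sin 74.800°) = (26.420, 30.130). ZH ⟂ HK; with |HK| = 24.7 on the left of ZH, K = H + 24.7·(-0.96502, 0.26219) = (2.5840, 36.606). Then cos ∠ZKH = KZ·KH / (|KZ||KH|), giving 44.177°.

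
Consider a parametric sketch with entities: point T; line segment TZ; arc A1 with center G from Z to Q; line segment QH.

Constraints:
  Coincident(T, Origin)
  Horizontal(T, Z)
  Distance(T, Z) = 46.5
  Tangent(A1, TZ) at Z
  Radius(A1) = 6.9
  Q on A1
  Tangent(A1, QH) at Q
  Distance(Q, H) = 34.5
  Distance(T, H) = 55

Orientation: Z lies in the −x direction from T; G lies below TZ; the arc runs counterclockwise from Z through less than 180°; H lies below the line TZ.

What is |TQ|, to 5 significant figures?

53.592

Checks: T.y = 0.00, Z.y = 0.00 ✓; |GQ| = 6.900 ✓; ∠(GQ, QH) = 90.00° ✓; |QH| = 34.50 ✓; |TH| = 55.00 ✓.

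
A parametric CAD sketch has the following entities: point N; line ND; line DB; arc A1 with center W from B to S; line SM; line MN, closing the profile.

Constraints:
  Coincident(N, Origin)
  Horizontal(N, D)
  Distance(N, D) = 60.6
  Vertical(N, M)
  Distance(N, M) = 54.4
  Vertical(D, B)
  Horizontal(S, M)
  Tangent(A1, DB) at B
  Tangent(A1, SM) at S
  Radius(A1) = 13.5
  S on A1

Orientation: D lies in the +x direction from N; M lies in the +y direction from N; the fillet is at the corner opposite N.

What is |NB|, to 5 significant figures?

73.111

N is at the origin; ND is horizontal with |ND| = 60.6 and D on the +x side, so D = (60.600, 0.0000). N and M share the same x with |NM| = 54.4 and M on the +y side, so M = (0.0000, 54.400). The virtual corner opposite N is at (60.600, 54.400). A1 meets DB tangentially, so WB is at right angles to DB and tangency of A1 to SM means the radius WS is perpendicular to SM, with radius 13.5, so the center W sits 13.5 in from both sides at W = (47.100, 40.900). That places the tangent points at B = (60.600, 40.900) on DB and S = (47.100, 54.400) on SM. Then |NB| = |B − N| = 73.111.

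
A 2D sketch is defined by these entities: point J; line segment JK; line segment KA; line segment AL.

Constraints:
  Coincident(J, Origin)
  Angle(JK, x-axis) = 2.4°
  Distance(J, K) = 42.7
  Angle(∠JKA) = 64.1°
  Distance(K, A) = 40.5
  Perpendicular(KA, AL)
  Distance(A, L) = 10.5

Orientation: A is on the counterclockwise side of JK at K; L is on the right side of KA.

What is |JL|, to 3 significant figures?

53.6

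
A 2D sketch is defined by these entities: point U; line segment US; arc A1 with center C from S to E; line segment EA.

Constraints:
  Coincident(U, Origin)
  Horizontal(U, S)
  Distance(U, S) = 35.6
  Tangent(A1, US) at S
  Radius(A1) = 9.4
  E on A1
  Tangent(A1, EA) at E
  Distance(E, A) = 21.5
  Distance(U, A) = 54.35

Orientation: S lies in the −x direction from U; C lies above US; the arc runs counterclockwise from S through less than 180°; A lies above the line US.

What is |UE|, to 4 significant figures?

33.28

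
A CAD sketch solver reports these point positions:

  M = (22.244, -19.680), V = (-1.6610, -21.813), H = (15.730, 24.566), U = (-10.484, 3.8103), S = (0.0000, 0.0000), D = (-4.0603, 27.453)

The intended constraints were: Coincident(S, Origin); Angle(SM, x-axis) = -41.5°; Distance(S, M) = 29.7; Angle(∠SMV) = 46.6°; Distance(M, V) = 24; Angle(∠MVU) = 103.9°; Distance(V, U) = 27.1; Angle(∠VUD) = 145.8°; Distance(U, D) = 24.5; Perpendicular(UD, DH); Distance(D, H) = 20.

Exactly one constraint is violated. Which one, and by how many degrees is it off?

Perpendicular(UD, DH) — off by 6.90°.

S = (0.00, 0.00) ✓; SM at -41.50° ✓; |SM| = 29.70 ✓; ∠SMV = 46.60° ✓; |MV| = 24.00 ✓; ∠MVU = 103.9° ✓; |VU| = 27.10 ✓; ∠VUD = 145.8° ✓; |UD| = 24.50 ✓; ∠(UD, DH) = 83.10° ✗; |DH| = 20.00 ✓.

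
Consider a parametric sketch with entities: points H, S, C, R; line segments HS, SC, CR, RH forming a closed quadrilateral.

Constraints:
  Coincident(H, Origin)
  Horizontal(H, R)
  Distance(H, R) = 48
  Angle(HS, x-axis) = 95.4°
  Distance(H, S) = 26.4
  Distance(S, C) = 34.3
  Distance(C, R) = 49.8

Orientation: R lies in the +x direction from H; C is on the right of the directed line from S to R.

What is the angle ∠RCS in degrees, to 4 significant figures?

82.99°

H is at the origin; H and R share the same y with |HR| = 48.0 and R in +x, so R = (48.0, 0). HS runs at 95.4° with |HS| = 26.4, so S = (-2.484, 26.28). C is determined by |SC| = 34.3 and |CR| = 49.8 together: it lies at the intersection of circle(S, 34.3) and circle(R, 49.8). With |SR| = 56.92, the foot of the radical line on SR is 17.01 from S and the perpendicular offset is √(34.3² − 17.01²) = 29.79. Taking the right-of-SR solution: C = (-1.155, -7.991).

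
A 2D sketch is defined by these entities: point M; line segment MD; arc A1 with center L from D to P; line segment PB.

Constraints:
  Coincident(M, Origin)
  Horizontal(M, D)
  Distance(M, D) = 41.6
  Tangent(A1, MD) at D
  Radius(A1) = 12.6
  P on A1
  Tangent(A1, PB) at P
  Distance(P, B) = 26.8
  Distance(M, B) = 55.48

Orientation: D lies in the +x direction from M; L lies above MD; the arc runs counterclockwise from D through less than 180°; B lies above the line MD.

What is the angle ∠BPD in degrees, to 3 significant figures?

117°

Checks: |LP| = 12.60 ✓; ∠(LP, PB) = 90.00° ✓; |PB| = 26.80 ✓; |MB| = 55.48 ✓.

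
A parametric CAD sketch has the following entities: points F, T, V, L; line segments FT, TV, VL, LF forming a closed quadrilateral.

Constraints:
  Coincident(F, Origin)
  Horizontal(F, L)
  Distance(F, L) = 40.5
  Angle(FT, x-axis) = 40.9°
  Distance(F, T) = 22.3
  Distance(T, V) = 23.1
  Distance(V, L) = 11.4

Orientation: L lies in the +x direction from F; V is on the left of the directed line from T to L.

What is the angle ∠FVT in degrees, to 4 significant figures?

24.01°

Checks: |TV| = 23.10 ✓; |VL| = 11.40 ✓.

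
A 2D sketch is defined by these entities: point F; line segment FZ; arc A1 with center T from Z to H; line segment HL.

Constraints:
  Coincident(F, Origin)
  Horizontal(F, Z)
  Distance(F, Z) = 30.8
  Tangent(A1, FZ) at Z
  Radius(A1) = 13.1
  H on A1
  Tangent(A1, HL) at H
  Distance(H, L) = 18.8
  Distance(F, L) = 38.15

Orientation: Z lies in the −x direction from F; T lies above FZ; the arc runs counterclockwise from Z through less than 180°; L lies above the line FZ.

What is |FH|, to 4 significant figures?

22.71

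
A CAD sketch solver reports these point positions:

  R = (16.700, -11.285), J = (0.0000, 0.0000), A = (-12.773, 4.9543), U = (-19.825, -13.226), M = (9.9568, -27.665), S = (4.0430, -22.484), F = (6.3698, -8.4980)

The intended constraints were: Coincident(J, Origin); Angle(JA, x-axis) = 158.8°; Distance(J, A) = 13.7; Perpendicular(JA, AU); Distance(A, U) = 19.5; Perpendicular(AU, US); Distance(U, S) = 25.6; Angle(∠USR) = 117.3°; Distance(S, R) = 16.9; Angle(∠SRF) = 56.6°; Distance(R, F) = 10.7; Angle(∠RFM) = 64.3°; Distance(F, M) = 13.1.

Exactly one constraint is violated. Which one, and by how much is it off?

Distance(F, M) = 13.1 — off by 6.40.

J = (0.00, 0.00) ✓; JA at 158.8° ✓; |JA| = 13.70 ✓; ∠(JA, AU) = 90.00° ✓; |AU| = 19.50 ✓; ∠(AU, US) = 90.00° ✓; |US| = 25.60 ✓; ∠USR = 117.3° ✓; |SR| = 16.90 ✓; ∠SRF = 56.60° ✓; |RF| = 10.70 ✓; ∠RFM = 64.30° ✓; |FM| = 19.50 ✗.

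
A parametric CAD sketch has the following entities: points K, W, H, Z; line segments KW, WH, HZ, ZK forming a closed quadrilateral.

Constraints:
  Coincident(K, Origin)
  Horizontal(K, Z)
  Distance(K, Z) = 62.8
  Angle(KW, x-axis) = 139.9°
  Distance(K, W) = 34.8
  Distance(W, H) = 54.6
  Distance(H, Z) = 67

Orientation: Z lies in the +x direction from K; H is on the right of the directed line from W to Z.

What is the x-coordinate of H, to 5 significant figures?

0.60423

Checks: K.y = 0.00, Z.y = 0.00 ✓; |WH| = 54.60 ✓; |HZ| = 67.00 ✓.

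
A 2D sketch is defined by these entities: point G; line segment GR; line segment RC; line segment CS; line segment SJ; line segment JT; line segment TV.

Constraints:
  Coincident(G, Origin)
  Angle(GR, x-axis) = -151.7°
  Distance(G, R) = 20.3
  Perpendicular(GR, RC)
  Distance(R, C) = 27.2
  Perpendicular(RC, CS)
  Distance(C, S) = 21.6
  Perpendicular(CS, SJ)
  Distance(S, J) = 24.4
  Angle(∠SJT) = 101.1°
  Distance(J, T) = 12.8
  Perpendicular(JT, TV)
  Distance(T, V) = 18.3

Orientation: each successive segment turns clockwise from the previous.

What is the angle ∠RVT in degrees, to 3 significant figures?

27.9°

∠SJT = 101.1° gives JT at -141° from the x-axis; with |JT| = 12.8, T = (-10.1, -5.04). JT ⟂ TV, so TV runs at 129°; with |TV| = 18.3, V = (-21.7, 9.10). Then cos ∠RVT = VR·VT / (|VR||VT|), giving 27.9°.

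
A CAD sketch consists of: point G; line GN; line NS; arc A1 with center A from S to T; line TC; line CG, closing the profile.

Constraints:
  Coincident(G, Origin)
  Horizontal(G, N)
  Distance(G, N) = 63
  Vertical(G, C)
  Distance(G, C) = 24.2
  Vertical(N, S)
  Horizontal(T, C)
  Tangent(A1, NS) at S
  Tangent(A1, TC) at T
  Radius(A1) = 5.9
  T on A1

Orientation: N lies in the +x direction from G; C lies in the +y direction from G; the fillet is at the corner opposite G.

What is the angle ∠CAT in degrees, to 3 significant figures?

84.1°

G is at the origin; GN is horizontal with |GN| = 63.0 and N on the +x side, so N = (63.0, 0.00). GC is vertical with |GC| = 24.2 and C on the +y side, so C = (0.00, 24.2). The virtual corner opposite G is at (63.0, 24.2). Since A1 is tangent to NS there, AS ⟂ NS and since A1 is tangent to TC there, AT ⟂ TC, with radius 5.9, so the center A sits 5.9 in from both sides at A = (57.1, 18.3). That places the tangent points at S = (63.0, 18.3) on NS and T = (57.1, 24.2) on TC. Then cos ∠CAT = AC·AT / (|AC||AT|), giving 84.1°.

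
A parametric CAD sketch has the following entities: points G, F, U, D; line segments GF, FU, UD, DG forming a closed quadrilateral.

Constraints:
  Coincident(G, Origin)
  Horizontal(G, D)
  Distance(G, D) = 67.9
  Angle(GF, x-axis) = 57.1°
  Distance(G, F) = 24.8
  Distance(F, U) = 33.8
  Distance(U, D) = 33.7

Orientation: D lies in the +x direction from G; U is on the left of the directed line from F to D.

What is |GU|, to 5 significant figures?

53.703

Checks: |FU| = 33.80 ✓; |UD| = 33.70 ✓.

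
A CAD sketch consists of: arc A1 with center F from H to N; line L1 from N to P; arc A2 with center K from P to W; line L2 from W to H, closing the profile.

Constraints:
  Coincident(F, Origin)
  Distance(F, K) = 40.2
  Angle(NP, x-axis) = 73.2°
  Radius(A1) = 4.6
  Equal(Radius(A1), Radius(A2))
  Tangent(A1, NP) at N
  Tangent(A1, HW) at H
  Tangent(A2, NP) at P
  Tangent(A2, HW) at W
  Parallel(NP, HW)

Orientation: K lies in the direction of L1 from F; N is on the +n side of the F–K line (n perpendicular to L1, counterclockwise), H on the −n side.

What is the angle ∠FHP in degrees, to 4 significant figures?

77.11°

The slot axis is L1's direction at 73.2°, so u = (cos 73.2°, sin 73.2°) = (0.2890, 0.9573) and n = (−sin 73.2°, cos 73.2°) = (-0.9573, 0.2890). F is at the origin and K lies 40.2 along u from F, so K = 40.2·u = (11.62, 38.48). Tangency of A1 to both parallel lines with radius 4.6 puts N and H at F ± 4.6·n: N = (-4.404, 1.330), H = (4.404, -1.330). Equal radii place P and W the same way about K: P = K + 4.6·n = (7.215, 39.81), W = K − 4.6·n = (16.02, 37.15). Then cos ∠FHP = HF·HP / (|HF||HP|), giving 77.11°.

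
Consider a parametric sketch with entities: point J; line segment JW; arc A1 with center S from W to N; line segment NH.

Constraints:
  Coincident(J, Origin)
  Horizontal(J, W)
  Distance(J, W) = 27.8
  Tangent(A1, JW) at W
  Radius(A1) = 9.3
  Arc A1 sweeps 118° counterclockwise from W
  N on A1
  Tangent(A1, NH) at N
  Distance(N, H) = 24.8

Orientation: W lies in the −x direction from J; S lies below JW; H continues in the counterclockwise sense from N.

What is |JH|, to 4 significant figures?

43.11

J is at the origin; JW is horizontal with |JW| = 27.8 and W on the −x side, so W = (-27.80, 0.000). A1 meets JW tangentially, so SW is at right angles to JW, so S = W + (0, -9.3) = (-27.80, -9.300). On A1, W sits at bearing 90° from S; a 118° counterclockwise sweep puts N at bearing 208°, so N = S + 9.3·(cos 208°, sin 208°) = (-36.01, -13.67). The tangent condition forces SN to be normal to NH, so NH runs along (−sin 208°, cos 208°); with |NH| = 24.8, H = (-24.37, -35.56). Then |JH| = |H − J| = 43.11.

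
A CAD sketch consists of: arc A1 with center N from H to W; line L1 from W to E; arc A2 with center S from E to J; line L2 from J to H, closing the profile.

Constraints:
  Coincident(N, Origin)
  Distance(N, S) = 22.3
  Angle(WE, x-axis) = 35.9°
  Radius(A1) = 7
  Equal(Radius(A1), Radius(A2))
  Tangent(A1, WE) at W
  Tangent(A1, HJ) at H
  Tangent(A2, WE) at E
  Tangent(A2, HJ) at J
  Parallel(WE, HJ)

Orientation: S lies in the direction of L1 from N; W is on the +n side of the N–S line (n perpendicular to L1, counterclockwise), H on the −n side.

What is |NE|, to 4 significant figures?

23.37

The slot axis is L1's direction at 35.9°, so u = (cos 35.9°, sin 35.9°) = (0.8100, 0.5864) and n = (−sin 35.9°, cos 35.9°) = (-0.5864, 0.8100). N is at the origin and S lies 22.3 along u from N, so S = 22.3·u = (18.06, 13.08). Tangency of A1 to both parallel lines with radius 7.0 puts W and H at N ± 7.0·n: W = (-4.105, 5.670), H = (4.105, -5.670). Equal radii place E and J the same way about S: E = S + 7.0·n = (13.96, 18.75), J = S − 7.0·n = (22.17, 7.406). Then |NE| = |E − N| = 23.37.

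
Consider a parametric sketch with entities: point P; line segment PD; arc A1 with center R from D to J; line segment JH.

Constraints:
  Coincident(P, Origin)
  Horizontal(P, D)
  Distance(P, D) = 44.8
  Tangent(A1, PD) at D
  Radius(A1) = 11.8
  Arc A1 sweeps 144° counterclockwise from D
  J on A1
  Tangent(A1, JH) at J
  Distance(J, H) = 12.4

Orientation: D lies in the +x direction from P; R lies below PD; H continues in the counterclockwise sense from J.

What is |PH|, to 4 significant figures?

55.80

On A1, D sits at bearing 90° from R; a 144° counterclockwise sweep puts J at bearing 234°, so J = R + 11.8·(cos 234°, sin 234°) = (37.86, -21.35). Tangency of A1 to JH means the radius RJ is perpendicular to JH, so JH runs along (−sin 234°, cos 234°); with |JH| = 12.4, H = (47.90, -28.63). Then |PH| = |H − P| = 55.80.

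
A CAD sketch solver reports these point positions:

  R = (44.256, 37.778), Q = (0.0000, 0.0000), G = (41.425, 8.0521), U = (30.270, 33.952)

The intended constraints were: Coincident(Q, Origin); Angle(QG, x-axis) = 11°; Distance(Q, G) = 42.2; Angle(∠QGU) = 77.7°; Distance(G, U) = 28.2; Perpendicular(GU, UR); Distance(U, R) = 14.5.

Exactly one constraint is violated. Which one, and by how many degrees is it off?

Perpendicular(GU, UR) — off by 8.00°.

Q = (0.00, 0.00) ✓; QG at 11.00° ✓; |QG| = 42.20 ✓; ∠QGU = 77.70° ✓; |GU| = 28.20 ✓; ∠(GU, UR) = 98.00° ✗; |UR| = 14.50 ✓.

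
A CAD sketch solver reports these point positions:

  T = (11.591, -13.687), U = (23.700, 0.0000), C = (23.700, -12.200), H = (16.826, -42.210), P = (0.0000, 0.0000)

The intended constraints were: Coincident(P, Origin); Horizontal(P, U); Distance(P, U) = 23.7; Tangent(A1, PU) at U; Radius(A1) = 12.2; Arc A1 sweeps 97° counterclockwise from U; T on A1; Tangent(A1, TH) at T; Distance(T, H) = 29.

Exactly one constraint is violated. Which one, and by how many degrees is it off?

Tangent(A1, TH) at T — off by 3.40°.

P = (0.00, 0.00) ✓; P.y = 0.00, U.y = 0.00 ✓; |PU| = 23.70 ✓; ∠(CU, UP) = 90.00° ✓; |CU| = 12.20 ✓; bearing(C→T) − bearing(C→U) = 97.00° ✓; |CT| = 12.20 ✓; ∠(CT, TH) = 86.60° ✗; |TH| = 29.00 ✓.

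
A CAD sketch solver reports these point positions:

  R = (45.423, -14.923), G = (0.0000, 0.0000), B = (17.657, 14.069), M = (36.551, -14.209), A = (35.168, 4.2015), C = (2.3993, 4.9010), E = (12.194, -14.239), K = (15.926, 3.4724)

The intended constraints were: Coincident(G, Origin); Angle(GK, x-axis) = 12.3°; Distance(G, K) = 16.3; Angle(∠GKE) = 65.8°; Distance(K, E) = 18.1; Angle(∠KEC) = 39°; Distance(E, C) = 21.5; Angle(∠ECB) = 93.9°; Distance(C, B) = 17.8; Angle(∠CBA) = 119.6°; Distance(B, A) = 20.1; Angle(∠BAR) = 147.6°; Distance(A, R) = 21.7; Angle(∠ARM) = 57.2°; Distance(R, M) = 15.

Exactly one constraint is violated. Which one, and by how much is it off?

Distance(R, M) = 15 — off by 6.10.

G = (0.00, 0.00) ✓; GK at 12.30° ✓; |GK| = 16.30 ✓; ∠GKE = 65.80° ✓; |KE| = 18.10 ✓; ∠KEC = 39.00° ✓; |EC| = 21.50 ✓; ∠ECB = 93.90° ✓; |CB| = 17.80 ✓; ∠CBA = 119.6° ✓; |BA| = 20.10 ✓; ∠BAR = 147.6° ✓; |AR| = 21.70 ✓; ∠ARM = 57.20° ✓; |RM| = 8.901 ✗.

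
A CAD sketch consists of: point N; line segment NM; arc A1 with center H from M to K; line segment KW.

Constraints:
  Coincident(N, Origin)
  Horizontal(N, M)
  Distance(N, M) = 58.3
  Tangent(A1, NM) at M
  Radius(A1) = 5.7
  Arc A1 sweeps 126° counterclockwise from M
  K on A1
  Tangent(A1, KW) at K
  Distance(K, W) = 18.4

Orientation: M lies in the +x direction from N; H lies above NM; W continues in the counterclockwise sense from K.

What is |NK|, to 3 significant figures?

63.6

Since A1 is tangent to NM there, HM ⟂ NM, so H = M + (0, 5.7) = (58.3, 5.70). On A1, M sits at bearing -90° from H; a 126° counterclockwise sweep puts K at bearing 36°, so K = H + 5.7·(cos 36°, sin 36°) = (62.9, 9.05). Then |NK| = |K − N| = 63.6.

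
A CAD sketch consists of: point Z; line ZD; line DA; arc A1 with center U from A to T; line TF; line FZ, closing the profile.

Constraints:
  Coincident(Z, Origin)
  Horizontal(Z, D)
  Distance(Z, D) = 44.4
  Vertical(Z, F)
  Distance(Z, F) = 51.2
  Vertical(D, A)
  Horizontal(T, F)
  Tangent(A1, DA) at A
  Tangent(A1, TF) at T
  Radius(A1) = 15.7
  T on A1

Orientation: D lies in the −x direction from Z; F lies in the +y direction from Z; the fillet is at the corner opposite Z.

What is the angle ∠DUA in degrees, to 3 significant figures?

66.1°

The virtual corner opposite Z is at (-44.4, 51.2). A1 meets DA tangentially, so UA is at right angles to DA and tangency of A1 to TF means the radius UT is perpendicular to TF, with radius 15.7, so the center U sits 15.7 in from both sides at U = (-28.7, 35.5). That places the tangent points at A = (-44.4, 35.5) on DA and T = (-28.7, 51.2) on TF. Then cos ∠DUA = UD·UA / (|UD||UA|), giving 66.1°.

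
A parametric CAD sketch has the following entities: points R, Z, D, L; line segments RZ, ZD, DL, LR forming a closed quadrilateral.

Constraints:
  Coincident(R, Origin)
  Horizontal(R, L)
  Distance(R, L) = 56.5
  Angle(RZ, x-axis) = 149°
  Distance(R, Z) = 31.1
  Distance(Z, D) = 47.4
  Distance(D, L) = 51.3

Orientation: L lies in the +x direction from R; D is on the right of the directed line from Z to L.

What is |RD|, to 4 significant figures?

18.23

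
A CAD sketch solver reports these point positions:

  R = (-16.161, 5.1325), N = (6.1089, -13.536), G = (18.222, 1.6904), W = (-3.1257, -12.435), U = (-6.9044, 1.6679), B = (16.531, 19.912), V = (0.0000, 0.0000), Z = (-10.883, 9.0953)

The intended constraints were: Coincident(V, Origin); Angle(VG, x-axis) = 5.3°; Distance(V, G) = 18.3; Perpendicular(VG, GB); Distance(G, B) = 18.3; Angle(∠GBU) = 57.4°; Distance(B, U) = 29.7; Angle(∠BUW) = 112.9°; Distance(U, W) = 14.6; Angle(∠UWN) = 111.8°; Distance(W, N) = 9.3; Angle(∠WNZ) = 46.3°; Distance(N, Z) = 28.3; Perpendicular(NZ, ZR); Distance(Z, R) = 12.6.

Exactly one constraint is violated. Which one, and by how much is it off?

Distance(Z, R) = 12.6 — off by 6.00.

V = (0.00, 0.00) ✓; VG at 5.300° ✓; |VG| = 18.30 ✓; ∠(VG, GB) = 90.00° ✓; |GB| = 18.30 ✓; ∠GBU = 57.40° ✓; |BU| = 29.70 ✓; ∠BUW = 112.9° ✓; |UW| = 14.60 ✓; ∠UWN = 111.8° ✓; |WN| = 9.300 ✓; ∠WNZ = 46.30° ✓; |NZ| = 28.30 ✓; ∠(NZ, ZR) = 90.00° ✓; |ZR| = 6.600 ✗.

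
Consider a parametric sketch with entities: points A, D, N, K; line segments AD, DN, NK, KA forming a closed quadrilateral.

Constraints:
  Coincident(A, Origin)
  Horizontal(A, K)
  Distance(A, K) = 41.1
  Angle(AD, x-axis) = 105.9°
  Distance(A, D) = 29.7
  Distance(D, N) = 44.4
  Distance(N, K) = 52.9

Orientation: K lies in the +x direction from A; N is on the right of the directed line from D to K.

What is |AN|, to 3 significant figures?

18.4

A is at the origin; A and K share the same y with |AK| = 41.1 and K in +x, so K = (41.1, 0). AD runs at 105.9° with |AD| = 29.7, so D = (-8.14, 28.6). N is determined by |DN| = 44.4 and |NK| = 52.9 together: it lies at the intersection of circle(D, 44.4) and circle(K, 52.9). With |DK| = 56.9, the foot of the radical line on DK is 21.2 from D and the perpendicular offset is √(44.4² − 21.2²) = 39.0. Taking the right-of-DK solution: N = (-9.38, -15.8).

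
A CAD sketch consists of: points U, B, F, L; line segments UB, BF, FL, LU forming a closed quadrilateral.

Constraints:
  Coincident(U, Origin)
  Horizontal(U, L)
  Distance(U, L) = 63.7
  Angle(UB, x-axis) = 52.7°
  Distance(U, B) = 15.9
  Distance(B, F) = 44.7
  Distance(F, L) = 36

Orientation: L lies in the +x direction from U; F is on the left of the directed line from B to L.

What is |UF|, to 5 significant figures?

59.442

Checks: |BF| = 44.70 ✓; |FL| = 36.00 ✓.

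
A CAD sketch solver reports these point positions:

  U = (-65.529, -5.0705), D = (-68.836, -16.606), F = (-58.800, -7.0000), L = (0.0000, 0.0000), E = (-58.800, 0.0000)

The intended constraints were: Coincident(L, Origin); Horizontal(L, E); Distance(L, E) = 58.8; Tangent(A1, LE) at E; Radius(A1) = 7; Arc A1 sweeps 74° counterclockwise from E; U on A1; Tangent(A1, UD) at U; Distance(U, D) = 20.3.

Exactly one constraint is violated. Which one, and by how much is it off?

Distance(U, D) = 20.3 — off by 8.30.

L = (0.00, 0.00) ✓; L.y = 0.00, E.y = 0.00 ✓; |LE| = 58.80 ✓; ∠(FE, EL) = 90.00° ✓; |FE| = 7.000 ✓; bearing(F→U) − bearing(F→E) = 74.00° ✓; |FU| = 7.000 ✓; ∠(FU, UD) = 90.00° ✓; |UD| = 12.00 ✗.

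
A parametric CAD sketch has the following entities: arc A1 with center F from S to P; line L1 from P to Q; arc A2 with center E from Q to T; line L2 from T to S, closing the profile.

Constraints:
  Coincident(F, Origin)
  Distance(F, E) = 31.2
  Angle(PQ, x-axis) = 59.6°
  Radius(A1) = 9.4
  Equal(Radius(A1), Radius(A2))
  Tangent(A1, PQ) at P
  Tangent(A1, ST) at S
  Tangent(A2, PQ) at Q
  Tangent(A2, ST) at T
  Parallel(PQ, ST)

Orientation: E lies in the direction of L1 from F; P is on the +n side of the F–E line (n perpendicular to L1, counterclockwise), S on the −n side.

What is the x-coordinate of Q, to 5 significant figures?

7.6806

Tangency of A1 to both parallel lines with radius 9.4 puts P and S at F ± 9.4·n: P = (-8.1076, 4.7567), S = (8.1076, -4.7567). Equal radii place Q and T the same way about E: Q = E + 9.4·n = (7.6806, 31.667), T = E − 9.4·n = (23.896, 22.154). So Q.x = 7.6806.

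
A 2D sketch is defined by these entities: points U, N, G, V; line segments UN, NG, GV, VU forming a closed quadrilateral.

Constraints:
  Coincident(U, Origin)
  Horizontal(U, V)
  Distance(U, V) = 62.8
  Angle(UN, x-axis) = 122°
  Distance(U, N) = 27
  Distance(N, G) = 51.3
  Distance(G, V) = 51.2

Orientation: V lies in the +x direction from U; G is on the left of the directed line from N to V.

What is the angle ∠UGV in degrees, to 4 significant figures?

73.64°

Checks: |NG| = 51.30 ✓; |GV| = 51.20 ✓.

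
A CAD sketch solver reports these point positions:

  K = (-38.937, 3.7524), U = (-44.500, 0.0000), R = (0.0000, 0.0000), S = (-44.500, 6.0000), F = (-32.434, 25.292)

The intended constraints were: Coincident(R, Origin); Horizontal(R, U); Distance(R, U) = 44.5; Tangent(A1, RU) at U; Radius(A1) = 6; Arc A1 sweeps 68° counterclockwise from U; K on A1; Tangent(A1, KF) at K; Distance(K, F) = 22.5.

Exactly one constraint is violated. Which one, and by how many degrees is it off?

Tangent(A1, KF) at K — off by 5.20°.

R = (0.00, 0.00) ✓; R.y = 0.00, U.y = 0.00 ✓; |RU| = 44.50 ✓; ∠(SU, UR) = 90.00° ✓; |SU| = 6.000 ✓; bearing(S→K) − bearing(S→U) = 68.00° ✓; |SK| = 6.000 ✓; ∠(SK, KF) = 84.80° ✗; |KF| = 22.50 ✓.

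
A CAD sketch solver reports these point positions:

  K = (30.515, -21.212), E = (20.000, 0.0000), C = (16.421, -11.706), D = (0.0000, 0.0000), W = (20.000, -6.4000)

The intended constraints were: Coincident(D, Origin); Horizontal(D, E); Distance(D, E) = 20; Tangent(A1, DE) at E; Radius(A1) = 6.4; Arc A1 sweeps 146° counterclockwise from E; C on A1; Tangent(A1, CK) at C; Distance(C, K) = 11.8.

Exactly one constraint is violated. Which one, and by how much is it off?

Distance(C, K) = 11.8 — off by 5.20.

D = (0.00, 0.00) ✓; D.y = 0.00, E.y = 0.00 ✓; |DE| = 20.00 ✓; ∠(WE, ED) = 90.00° ✓; |WE| = 6.400 ✓; bearing(W→C) − bearing(W→E) = 146.0° ✓; |WC| = 6.400 ✓; ∠(WC, CK) = 90.00° ✓; |CK| = 17.00 ✗.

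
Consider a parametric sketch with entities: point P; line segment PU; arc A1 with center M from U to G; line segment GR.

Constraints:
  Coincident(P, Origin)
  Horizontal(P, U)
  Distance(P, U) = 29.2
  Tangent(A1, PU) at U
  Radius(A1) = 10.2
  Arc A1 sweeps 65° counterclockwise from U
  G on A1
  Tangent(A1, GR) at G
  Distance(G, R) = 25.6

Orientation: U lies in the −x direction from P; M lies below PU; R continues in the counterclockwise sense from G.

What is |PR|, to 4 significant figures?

57.21

P is at the origin; PU is horizontal with |PU| = 29.2 and U on the −x side, so U = (-29.20, 0.000). Tangency of A1 to PU means the radius MU is perpendicular to PU, so M = U + (0, -10.2) = (-29.20, -10.20). On A1, U sits at bearing 90° from M; a 65° counterclockwise sweep puts G at bearing 155°, so G = M + 10.2·(cos 155°, sin 155°) = (-38.44, -5.889). A1 meets GR tangentially, so MG is at right angles to GR, so GR runs along (−sin 155°, cos 155°); with |GR| = 25.6, R = (-49.26, -29.09). Then |PR| = |R − P| = 57.21.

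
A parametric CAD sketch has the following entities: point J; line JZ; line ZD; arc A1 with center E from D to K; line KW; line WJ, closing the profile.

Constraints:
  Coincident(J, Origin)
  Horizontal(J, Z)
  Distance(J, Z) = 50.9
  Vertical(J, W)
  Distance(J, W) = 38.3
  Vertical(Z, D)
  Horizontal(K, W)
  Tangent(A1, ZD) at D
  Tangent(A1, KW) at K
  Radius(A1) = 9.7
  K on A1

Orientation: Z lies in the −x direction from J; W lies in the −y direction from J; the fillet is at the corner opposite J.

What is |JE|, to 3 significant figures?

50.2

J is at the origin; JZ is horizontal with |JZ| = 50.9 and Z on the −x side, so Z = (-50.9, 0.00). J and W share the same x with |JW| = 38.3 and W on the −y side, so W = (0.00, -38.3). The virtual corner opposite J is at (-50.9, -38.3). A1 meets ZD tangentially, so ED is at right angles to ZD and tangency of A1 to KW means the radius EK is perpendicular to KW, with radius 9.7, so the center E sits 9.7 in from both sides at E = (-41.2, -28.6). Then |JE| = |E − J| = 50.2.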